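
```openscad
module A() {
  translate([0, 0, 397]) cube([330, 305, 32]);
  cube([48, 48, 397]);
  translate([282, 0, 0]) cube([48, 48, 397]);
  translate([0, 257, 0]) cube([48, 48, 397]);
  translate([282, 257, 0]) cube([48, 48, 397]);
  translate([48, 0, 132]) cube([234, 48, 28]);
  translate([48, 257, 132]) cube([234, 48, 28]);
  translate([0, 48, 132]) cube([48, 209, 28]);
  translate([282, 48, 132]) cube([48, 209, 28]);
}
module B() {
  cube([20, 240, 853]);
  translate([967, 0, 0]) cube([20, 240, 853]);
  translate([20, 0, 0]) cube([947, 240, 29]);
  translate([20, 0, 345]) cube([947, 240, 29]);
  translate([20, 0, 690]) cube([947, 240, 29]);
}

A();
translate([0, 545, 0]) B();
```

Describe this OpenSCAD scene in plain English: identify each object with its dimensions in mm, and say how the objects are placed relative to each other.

A is a four-legged stool. The seat is 330×305 mm, 32 mm thick, top at z = 429 mm. It stands on four square legs, each 48×48 mm in cross-section, from z = 0 to the seat underside, each flush with a corner of the seat. Four stretchers, 48 mm wide and 28 mm tall, connect adjacent legs with their undersides at z = 132 mm, each running between the inner faces of the legs it joins and aligned with the legs' outer faces on the other axis.

B is an open bookshelf. Two side panels, each 20 mm thick, 240 mm deep and 853 mm tall, stand 987 mm apart (outside-to-outside). Between them sit 3 shelves, each 29 mm thick and 240 mm deep, spanning the full gap between the sides. The bottom shelf rests on the floor (its underside at z = 0) and the clear gap between one shelf's top and the next shelf's underside is 316 mm.

The bookshelf is on the floor beside the stool on its +y side.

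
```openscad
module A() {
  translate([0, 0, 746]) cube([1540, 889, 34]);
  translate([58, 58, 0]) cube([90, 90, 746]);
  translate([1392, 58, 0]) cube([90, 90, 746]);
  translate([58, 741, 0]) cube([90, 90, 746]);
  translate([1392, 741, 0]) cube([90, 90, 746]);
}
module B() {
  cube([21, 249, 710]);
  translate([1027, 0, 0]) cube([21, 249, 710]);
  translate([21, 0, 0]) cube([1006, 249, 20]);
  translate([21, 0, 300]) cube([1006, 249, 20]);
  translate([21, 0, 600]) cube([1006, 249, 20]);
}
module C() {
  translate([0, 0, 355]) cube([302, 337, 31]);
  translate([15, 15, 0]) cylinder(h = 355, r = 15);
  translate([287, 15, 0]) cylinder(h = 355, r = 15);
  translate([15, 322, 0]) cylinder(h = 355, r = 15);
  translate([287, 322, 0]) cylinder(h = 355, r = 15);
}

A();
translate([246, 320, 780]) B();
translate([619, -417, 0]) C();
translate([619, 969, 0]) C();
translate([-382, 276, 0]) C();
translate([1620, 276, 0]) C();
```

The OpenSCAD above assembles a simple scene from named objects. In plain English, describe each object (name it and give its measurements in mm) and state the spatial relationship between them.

A is a rectangular dining table. The top is 1540×889×34 mm with its upper surface at z = 780 mm. It stands on four 90×90 mm square legs, each inset 58 mm from the nearest pair of top edges, running from the floor to the underside of the top.

B is an open bookshelf. Two side panels, each 21 mm thick, 249 mm deep and 710 mm tall, stand 1048 mm apart (outside-to-outside). Between them sit 3 shelves, each 20 mm thick and 249 mm deep, spanning the full gap between the sides. The bottom shelf rests on the floor (its underside at z = 0) and the clear gap between one shelf's top and the next shelf's underside is 280 mm.

C is a four-legged stool. The seat is 302×337 mm, 31 mm thick, top at z = 386 mm. It stands on four round legs, each 30 mm in diameter, from z = 0 to the seat underside, each leg's axis is inset half a diameter from the nearest pair of seat edges (so the leg's bounding box is flush with the corner).

The bookshelf is on top of the table, centred. Four stools sit around the table at the −y, +y, −x, +x sides.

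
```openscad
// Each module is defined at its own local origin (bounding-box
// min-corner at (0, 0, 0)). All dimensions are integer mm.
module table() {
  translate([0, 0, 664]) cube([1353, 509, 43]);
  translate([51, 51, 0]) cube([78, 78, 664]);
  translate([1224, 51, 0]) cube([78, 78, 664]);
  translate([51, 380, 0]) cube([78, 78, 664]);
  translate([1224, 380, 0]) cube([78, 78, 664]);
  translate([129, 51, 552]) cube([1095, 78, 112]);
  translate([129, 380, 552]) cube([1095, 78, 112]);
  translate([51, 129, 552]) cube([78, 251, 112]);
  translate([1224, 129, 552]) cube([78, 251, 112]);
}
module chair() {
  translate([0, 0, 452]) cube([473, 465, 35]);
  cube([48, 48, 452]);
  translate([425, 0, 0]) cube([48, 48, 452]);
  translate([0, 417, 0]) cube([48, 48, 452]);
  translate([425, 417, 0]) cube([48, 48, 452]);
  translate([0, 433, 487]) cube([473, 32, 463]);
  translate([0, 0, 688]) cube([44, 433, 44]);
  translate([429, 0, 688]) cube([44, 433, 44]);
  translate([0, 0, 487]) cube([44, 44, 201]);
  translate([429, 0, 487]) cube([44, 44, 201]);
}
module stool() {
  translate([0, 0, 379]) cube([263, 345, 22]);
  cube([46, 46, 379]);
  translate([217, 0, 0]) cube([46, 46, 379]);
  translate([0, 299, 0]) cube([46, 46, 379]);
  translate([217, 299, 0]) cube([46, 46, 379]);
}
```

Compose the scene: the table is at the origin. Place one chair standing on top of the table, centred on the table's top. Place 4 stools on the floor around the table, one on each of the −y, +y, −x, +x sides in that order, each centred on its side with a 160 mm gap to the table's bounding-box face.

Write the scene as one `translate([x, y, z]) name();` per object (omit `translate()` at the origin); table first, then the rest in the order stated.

table();
translate([440, 22, 707]) chair();
translate([545, -505, 0]) stool();
translate([545, 669, 0]) stool();
translate([-423, 82, 0]) stool();
translate([1513, 82, 0]) stool();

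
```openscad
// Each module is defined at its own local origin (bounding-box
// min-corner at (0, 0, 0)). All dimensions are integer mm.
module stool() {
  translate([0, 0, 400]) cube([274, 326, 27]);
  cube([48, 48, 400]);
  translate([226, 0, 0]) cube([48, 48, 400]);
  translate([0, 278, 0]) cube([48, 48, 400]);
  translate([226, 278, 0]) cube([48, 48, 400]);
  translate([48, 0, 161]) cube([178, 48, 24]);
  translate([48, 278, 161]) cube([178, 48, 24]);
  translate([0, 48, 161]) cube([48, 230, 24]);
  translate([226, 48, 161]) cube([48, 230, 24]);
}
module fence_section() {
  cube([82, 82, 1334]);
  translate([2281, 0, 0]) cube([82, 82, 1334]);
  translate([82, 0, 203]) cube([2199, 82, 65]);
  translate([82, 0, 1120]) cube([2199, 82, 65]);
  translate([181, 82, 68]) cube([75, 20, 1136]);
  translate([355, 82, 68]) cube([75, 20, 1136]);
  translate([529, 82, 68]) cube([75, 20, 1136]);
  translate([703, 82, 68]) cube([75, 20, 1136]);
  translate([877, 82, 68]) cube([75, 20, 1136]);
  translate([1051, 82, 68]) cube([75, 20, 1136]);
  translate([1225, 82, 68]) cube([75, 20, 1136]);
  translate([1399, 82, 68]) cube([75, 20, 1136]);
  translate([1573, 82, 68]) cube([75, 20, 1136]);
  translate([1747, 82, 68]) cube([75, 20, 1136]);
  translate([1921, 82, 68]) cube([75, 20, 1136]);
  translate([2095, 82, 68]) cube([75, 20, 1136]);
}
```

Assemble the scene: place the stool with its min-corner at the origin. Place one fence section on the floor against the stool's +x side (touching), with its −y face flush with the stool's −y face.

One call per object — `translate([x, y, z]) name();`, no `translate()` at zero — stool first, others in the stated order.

stool();
translate([274, 0, 0]) fence_section();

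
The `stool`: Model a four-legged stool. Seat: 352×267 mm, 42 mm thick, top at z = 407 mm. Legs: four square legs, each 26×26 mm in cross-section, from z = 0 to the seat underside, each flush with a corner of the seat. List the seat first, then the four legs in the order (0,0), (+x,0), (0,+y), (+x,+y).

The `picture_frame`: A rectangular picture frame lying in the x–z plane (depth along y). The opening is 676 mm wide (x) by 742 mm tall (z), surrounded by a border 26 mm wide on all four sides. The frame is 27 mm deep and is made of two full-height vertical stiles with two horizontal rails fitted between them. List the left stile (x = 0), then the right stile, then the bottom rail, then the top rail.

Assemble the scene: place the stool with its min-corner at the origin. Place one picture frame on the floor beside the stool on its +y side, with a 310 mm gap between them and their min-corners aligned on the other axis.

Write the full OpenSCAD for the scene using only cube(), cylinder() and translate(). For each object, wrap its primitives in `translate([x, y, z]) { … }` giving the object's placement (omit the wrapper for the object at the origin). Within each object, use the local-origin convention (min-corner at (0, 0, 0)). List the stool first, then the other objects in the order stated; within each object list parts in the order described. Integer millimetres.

translate([0, 0, 365]) cube([352, 267, 42]);
cube([26, 26, 365]);
translate([326, 0, 0]) cube([26, 26, 365]);
translate([0, 241, 0]) cube([26, 26, 365]);
translate([326, 241, 0]) cube([26, 26, 365]);
translate([0, 577, 0]) {
  cube([26, 27, 794]);
  translate([702, 0, 0]) cube([26, 27, 794]);
  translate([26, 0, 0]) cube([676, 27, 26]);
  translate([26, 0, 768]) cube([676, 27, 26]);
}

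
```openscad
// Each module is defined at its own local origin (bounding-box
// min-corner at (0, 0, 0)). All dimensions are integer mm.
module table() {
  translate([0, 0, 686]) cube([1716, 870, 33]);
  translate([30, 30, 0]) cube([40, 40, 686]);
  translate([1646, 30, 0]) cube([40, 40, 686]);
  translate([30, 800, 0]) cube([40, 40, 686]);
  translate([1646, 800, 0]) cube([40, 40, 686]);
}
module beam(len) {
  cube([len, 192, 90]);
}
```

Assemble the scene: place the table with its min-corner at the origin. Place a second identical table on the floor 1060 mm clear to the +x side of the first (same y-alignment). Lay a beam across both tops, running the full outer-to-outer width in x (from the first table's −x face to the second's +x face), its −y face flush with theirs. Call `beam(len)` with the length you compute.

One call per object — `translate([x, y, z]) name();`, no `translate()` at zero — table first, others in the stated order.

table();
translate([2776, 0, 0]) table();
translate([0, 0, 719]) beam(4492);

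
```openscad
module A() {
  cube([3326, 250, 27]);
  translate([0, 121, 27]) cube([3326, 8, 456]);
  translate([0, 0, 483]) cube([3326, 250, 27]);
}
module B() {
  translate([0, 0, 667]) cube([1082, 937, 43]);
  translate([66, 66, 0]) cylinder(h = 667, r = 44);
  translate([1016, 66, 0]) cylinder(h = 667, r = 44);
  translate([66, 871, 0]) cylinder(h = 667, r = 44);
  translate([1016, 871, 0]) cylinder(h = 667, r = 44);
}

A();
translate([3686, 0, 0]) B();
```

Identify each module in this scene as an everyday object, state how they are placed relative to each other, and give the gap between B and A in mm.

The table's nearest face is 360 mm from the I-beam's +x face.

A is an I-beam. B is a table. The table is on the floor beside the I-beam on its +x side. The gap between the table and the I-beam is 360 mm.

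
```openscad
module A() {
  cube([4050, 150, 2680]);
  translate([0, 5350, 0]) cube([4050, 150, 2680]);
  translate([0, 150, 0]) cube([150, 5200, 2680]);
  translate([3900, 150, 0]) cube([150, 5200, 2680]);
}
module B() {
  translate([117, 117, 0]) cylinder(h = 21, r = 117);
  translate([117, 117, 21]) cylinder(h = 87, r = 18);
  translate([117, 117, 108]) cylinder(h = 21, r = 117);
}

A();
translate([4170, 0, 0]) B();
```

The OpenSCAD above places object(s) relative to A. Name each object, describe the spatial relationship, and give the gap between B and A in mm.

The spool's nearest face is 120 mm from the house frame's +x face.

A is a house frame. B is a spool. The spool is on the floor beside the house frame on its +x side. The gap between the spool and the house frame is 120 mm.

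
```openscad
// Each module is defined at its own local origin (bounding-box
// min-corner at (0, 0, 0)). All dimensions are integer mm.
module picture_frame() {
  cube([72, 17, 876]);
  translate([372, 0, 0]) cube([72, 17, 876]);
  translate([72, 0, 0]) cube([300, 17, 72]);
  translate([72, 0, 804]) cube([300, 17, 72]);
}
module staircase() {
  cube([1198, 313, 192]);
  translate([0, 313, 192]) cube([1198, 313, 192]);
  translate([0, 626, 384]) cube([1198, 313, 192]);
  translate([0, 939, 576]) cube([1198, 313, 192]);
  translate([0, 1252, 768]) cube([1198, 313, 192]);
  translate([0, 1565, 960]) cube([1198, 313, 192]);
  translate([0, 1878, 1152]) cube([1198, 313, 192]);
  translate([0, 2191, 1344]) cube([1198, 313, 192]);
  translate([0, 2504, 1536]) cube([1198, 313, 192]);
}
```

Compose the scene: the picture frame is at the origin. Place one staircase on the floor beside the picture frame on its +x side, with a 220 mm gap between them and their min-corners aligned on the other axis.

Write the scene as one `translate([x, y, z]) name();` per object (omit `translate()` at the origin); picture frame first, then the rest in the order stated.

picture_frame();
translate([664, 0, 0]) staircase();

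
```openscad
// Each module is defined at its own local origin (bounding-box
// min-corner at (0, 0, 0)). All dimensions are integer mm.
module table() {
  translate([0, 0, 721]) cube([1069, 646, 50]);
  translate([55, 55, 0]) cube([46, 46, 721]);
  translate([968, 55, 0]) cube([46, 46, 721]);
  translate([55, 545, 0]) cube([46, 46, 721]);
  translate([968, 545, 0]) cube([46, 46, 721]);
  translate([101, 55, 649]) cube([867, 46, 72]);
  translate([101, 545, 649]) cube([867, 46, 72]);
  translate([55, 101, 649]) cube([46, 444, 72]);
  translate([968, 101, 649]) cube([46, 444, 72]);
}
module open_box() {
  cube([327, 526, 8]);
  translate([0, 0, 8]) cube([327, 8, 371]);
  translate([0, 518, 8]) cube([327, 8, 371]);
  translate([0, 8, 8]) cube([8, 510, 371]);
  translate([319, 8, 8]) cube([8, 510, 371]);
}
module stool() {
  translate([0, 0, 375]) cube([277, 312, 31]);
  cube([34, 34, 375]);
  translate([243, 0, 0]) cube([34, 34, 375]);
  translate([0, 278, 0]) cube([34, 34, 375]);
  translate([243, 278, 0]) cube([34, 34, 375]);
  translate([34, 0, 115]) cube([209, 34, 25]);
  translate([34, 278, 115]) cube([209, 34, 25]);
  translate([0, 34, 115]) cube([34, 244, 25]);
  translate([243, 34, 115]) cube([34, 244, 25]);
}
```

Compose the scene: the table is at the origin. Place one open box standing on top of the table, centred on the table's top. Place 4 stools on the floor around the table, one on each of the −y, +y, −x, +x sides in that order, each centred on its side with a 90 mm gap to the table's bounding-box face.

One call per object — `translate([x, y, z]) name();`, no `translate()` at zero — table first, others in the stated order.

table();
translate([371, 60, 771]) open_box();
translate([396, -402, 0]) stool();
translate([396, 736, 0]) stool();
translate([-367, 167, 0]) stool();
translate([1159, 167, 0]) stool();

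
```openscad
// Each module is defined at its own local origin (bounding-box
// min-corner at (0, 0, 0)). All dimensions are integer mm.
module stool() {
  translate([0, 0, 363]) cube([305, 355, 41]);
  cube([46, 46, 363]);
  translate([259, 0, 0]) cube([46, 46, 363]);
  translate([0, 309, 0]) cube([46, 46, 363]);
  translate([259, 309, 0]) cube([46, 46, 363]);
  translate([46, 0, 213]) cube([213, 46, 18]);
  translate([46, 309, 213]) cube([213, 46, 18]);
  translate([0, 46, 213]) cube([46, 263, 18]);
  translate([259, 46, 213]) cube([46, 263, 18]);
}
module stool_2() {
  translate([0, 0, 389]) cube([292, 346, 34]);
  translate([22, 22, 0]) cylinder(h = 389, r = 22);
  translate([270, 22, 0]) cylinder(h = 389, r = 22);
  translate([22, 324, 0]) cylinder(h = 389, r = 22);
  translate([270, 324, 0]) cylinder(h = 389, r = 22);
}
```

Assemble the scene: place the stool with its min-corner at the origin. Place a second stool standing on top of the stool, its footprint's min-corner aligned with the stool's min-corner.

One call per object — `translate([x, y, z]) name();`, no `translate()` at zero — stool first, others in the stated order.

stool();
translate([0, 0, 404]) stool_2();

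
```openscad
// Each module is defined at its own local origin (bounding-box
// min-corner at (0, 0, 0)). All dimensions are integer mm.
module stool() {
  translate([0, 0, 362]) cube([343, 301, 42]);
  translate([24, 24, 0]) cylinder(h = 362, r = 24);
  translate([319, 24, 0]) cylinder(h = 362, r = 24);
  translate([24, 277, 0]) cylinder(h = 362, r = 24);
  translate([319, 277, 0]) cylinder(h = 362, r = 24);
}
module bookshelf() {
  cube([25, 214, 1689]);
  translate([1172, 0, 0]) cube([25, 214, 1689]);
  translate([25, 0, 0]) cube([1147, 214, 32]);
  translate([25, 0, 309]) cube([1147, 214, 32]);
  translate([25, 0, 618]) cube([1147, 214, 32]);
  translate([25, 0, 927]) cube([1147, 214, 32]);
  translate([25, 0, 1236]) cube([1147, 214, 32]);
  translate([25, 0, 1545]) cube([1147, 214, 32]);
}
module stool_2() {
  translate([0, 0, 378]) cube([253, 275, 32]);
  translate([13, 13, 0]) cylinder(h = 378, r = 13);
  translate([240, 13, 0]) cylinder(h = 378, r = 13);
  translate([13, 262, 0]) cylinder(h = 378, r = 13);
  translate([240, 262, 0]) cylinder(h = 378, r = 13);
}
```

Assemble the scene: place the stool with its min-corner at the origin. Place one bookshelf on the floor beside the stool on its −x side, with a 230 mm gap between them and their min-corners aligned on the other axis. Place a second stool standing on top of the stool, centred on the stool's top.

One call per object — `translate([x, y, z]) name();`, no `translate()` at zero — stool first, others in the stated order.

stool();
translate([-1427, 0, 0]) bookshelf();
translate([45, 13, 404]) stool_2();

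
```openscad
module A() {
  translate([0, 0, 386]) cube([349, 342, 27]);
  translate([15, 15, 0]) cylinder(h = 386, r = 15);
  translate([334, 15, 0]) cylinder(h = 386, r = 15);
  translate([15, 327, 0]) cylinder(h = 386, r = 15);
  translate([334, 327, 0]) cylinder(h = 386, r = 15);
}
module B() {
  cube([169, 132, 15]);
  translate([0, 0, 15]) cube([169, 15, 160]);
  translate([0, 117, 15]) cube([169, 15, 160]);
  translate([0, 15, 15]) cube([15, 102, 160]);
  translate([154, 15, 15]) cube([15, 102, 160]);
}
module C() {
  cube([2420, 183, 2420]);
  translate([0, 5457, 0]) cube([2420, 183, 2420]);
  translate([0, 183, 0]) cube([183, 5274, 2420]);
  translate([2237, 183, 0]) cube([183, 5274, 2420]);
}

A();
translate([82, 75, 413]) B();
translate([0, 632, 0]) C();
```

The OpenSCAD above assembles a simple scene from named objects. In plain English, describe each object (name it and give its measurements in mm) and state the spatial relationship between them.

A is a four-legged stool. The seat is 349×342 mm, 27 mm thick, top at z = 413 mm. It stands on four round legs, each 30 mm in diameter, from z = 0 to the seat underside, each leg's axis is inset half a diameter from the nearest pair of seat edges (so the leg's bounding box is flush with the corner).

B is an open-topped rectangular box: outside dimensions 169×132×175 mm, with a uniform wall and base thickness of 15 mm. The base is a full 169×132 slab on the floor; four walls sit on top of the base. The front and back walls (the −y and +y sides) span the full width; the two side walls fit between them.

C is the wall frame of a small rectangular building: four walls, each 2420 mm tall and 183 mm thick, enclosing a footprint 2420 mm (x) by 5640 mm (y) outside-to-outside, with no floor or roof. The front and back walls (the −y and +y sides) span the full width; the two side walls fit between them.

The open box is on top of the stool. The house frame is on the floor beside the stool on its +y side.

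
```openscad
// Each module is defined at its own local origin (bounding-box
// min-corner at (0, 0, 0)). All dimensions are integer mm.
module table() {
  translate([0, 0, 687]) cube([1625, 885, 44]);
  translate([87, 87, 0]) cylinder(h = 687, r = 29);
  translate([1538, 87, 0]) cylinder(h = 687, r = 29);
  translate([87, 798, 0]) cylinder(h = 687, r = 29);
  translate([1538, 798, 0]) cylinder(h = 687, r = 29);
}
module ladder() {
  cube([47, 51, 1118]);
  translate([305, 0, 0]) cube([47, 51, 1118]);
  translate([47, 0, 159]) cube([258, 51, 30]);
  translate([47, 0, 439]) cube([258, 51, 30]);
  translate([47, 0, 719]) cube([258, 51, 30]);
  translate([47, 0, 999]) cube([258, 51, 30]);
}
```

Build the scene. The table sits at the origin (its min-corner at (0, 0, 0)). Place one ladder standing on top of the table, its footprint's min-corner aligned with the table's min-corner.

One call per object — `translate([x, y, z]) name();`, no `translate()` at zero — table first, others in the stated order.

table();
translate([0, 0, 731]) ladder();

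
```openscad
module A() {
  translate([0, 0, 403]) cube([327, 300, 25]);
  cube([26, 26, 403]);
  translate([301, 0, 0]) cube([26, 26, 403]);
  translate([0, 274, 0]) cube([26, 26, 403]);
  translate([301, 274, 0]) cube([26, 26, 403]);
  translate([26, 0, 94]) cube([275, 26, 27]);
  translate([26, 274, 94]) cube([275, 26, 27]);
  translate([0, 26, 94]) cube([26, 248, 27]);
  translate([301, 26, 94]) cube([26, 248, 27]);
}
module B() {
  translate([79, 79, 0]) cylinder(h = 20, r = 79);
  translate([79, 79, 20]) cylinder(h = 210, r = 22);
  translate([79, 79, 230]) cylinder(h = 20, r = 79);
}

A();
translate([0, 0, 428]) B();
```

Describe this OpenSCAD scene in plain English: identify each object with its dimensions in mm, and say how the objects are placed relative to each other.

A is a four-legged stool. The seat is 327×300 mm, 25 mm thick, top at z = 428 mm. It stands on four square legs, each 26×26 mm in cross-section, from z = 0 to the seat underside, each flush with a corner of the seat. Four stretchers, 26 mm wide and 27 mm tall, connect adjacent legs with their undersides at z = 94 mm, each running between the inner faces of the legs it joins and aligned with the legs' outer faces on the other axis.

B is a spool: two coaxial disc flanges of radius 79 mm and thickness 20 mm, joined by a core cylinder of radius 22 mm and height 210 mm. The lower flange rests on z = 0 and the three cylinders share a vertical axis.

The spool is on top of the stool.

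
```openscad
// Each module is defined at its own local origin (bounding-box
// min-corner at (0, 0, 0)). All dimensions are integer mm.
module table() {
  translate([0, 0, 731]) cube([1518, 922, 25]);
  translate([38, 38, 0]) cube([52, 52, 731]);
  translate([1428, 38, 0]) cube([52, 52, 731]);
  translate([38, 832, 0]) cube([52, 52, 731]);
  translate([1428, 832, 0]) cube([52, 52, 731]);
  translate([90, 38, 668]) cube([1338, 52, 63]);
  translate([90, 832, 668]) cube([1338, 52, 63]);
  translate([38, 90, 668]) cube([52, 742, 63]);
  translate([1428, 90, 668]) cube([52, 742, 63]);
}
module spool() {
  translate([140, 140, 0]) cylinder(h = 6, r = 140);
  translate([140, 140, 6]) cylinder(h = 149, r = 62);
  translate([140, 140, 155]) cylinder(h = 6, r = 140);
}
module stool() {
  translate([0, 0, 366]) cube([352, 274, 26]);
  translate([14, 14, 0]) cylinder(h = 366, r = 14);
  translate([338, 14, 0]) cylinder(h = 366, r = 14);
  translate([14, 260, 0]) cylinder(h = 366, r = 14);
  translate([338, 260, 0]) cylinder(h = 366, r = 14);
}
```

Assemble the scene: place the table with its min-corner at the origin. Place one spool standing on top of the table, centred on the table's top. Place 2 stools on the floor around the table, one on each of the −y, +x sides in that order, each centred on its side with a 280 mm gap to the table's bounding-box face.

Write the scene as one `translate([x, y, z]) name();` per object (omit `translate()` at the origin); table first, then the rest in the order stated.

table();
translate([619, 321, 756]) spool();
translate([583, -554, 0]) stool();
translate([1798, 324, 0]) stool();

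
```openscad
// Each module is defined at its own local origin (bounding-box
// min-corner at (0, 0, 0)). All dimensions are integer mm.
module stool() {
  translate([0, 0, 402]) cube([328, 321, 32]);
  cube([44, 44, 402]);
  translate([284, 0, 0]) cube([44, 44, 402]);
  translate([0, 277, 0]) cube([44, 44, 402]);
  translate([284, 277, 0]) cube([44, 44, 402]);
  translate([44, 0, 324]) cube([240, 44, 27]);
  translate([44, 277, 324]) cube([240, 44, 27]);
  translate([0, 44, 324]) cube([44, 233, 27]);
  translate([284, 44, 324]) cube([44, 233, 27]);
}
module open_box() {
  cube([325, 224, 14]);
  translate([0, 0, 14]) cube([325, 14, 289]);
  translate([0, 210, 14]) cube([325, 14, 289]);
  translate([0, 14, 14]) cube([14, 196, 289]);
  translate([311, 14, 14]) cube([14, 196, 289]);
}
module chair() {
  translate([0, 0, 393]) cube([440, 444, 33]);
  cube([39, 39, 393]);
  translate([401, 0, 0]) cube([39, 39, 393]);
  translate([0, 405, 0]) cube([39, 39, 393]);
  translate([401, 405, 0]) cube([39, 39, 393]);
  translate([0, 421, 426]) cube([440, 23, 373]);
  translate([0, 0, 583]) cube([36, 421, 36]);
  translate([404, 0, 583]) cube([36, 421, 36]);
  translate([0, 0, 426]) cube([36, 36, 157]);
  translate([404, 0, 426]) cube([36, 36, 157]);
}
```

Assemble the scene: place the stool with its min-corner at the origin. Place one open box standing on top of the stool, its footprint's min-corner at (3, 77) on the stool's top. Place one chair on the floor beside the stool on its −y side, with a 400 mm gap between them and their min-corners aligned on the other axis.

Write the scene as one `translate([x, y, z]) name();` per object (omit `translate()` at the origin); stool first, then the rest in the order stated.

stool();
translate([3, 77, 434]) open_box();
translate([0, -844, 0]) chair();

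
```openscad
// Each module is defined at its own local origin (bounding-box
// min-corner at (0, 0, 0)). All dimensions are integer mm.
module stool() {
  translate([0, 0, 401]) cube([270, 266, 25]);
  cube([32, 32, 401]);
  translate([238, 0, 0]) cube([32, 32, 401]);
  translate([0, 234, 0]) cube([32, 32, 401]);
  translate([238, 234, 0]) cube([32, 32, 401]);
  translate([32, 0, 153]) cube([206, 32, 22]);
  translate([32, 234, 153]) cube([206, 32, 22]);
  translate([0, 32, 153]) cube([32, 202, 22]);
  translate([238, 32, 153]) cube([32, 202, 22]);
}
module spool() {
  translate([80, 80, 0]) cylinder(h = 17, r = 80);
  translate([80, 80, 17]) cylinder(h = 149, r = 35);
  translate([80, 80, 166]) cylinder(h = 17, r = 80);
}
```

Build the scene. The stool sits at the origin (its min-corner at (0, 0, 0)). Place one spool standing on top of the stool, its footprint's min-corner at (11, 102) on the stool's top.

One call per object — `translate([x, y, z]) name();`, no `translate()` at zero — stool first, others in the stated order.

stool();
translate([11, 102, 426]) spool();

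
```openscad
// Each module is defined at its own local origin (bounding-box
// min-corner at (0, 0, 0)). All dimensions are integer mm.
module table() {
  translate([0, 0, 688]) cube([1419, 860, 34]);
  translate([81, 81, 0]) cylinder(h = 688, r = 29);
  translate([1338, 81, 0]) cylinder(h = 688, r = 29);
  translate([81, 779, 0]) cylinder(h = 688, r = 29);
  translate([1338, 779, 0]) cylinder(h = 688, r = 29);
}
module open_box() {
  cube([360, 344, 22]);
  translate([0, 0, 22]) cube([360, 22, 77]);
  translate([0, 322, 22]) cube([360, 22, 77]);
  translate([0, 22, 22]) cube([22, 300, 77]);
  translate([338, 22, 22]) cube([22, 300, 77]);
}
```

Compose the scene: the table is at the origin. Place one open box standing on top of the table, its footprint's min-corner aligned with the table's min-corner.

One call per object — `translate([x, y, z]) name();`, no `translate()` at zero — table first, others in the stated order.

table();
translate([0, 0, 722]) open_box();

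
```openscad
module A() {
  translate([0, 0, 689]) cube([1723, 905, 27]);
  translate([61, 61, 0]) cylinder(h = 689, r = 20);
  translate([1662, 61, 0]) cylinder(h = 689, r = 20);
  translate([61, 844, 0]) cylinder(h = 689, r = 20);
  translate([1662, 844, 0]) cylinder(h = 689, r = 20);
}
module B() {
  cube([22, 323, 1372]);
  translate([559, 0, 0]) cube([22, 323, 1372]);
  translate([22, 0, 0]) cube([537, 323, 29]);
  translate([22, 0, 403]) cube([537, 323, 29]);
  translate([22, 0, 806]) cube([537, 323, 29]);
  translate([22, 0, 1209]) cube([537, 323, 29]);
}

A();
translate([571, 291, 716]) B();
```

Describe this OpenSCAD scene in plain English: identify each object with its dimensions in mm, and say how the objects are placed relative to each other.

A is a table with a 1723×905 mm rectangular top, 27 mm thick, top surface at z = 716 mm, supported by four round legs of 40 mm diameter, each leg's bounding box inset 41 mm from the nearest pair of top edges, running from the floor.

B is a bookshelf 581 mm wide overall, 323 mm deep and 1372 mm tall. The two sides are 22 mm thick vertical panels. 4 horizontal shelves of 29 mm thickness span between the inner faces of the sides; the lowest shelf sits on the floor and shelves are stacked with a clear vertical gap of 374 mm between each pair.

The bookshelf is on top of the table, centred.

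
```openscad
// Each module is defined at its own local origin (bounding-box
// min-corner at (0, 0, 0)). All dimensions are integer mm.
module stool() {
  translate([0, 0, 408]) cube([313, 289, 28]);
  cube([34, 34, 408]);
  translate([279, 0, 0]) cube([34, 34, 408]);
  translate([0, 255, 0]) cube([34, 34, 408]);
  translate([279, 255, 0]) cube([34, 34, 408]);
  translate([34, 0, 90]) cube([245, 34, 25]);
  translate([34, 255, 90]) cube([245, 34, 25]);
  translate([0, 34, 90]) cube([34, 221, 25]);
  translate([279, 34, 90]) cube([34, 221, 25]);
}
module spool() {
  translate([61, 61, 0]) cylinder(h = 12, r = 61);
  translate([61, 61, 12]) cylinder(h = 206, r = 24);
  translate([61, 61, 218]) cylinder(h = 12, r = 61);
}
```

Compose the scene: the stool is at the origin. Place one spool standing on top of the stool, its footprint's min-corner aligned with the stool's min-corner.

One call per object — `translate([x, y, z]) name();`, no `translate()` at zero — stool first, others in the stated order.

stool();
translate([0, 0, 436]) spool();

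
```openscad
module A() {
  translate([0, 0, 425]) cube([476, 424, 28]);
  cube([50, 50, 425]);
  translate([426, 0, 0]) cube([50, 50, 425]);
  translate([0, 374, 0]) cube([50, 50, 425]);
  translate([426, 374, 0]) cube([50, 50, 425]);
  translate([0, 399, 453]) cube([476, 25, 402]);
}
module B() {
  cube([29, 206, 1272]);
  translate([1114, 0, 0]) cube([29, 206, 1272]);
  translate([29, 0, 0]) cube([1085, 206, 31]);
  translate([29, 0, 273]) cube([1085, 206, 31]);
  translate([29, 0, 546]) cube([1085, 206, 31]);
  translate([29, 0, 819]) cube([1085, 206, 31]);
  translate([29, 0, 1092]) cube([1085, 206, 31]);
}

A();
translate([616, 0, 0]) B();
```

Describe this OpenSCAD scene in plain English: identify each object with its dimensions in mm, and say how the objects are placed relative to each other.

A is a chair: 476×424 mm seat, 28 mm thick, top at z = 453 mm, on four 50 mm square corner legs flush with the seat edges. A 25 mm thick backrest slab spans the full seat width, extending 402 mm above the seat top, its back face flush with the seat's +y edge.

B is a bookshelf 1143 mm wide overall, 206 mm deep and 1272 mm tall. The two sides are 29 mm thick vertical panels. 5 horizontal shelves of 31 mm thickness span between the inner faces of the sides; the lowest shelf sits on the floor and shelves are stacked with a clear vertical gap of 242 mm between each pair.

The bookshelf is on the floor beside the chair on its +x side.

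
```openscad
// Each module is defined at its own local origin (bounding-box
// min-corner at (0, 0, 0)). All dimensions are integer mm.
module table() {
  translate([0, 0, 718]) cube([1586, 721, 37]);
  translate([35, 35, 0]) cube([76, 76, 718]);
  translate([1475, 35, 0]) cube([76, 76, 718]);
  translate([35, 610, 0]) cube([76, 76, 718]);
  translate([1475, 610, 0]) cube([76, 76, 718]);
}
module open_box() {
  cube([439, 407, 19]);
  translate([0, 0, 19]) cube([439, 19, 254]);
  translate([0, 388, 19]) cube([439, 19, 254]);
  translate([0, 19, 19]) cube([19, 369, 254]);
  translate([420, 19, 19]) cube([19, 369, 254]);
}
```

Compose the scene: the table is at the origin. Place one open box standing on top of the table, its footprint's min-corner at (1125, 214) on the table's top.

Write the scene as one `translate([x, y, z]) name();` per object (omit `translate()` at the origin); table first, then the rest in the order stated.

table();
translate([1125, 214, 755]) open_box();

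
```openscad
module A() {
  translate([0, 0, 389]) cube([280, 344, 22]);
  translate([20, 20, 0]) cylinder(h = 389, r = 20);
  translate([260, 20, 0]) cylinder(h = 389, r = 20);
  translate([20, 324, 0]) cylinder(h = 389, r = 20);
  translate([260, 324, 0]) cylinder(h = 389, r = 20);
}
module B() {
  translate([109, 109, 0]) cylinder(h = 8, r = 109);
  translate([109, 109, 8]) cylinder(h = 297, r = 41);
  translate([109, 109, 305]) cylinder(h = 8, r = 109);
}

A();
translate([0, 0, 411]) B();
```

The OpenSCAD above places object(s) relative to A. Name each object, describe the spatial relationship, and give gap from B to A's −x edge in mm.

A is a stool. B is a spool. The spool is on top of the stool. The gap from the spool to the stool's −x edge is 0 mm.

The spool's min-x is at 0; the stool's min-x is 0; gap = 0 mm.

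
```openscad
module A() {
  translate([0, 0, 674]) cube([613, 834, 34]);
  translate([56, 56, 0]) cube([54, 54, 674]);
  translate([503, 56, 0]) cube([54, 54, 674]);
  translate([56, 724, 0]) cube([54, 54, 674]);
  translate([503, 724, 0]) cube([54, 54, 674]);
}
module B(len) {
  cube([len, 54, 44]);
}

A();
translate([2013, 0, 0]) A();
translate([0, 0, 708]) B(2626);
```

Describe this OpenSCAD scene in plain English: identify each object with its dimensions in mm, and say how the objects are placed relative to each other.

A is a rectangular dining table. The top is 613×834×34 mm with its upper surface at z = 708 mm. It stands on four 54×54 mm square legs, each inset 56 mm from the nearest pair of top edges, running from the floor to the underside of the top.

B is a rectangular beam 2626 mm long (x), 54 mm deep (y), 44 mm thick (z).

The beam spans the tops of two tables placed 1400 mm apart, resting at z = 708 mm.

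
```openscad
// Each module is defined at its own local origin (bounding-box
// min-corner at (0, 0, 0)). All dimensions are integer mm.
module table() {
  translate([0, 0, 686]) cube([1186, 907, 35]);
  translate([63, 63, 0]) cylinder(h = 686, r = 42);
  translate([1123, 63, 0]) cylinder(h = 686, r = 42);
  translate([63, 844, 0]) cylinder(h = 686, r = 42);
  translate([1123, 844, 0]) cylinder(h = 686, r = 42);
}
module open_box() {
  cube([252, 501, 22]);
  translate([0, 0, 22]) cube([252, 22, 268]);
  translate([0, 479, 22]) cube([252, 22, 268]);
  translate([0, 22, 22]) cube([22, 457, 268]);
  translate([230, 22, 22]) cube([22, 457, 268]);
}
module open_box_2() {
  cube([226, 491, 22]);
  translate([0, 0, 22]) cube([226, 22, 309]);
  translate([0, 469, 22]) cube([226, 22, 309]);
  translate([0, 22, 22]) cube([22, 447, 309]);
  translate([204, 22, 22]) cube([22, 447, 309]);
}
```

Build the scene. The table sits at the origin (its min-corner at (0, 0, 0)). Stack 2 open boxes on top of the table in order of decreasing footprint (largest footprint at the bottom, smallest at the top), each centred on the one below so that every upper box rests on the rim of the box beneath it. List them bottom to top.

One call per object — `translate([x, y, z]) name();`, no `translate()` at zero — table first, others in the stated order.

table();
translate([467, 203, 721]) open_box();
translate([480, 208, 1011]) open_box_2();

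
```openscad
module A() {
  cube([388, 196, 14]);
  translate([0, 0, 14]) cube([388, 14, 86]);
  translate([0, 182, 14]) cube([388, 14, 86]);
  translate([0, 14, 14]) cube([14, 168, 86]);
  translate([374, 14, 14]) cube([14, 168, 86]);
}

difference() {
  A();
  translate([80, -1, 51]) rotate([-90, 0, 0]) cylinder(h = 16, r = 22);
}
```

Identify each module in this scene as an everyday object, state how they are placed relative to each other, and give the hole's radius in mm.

The subtracted cylinder has r = 22 mm.

A is an open box. The open box has a circular hole through its front wall. The hole's radius is 22 mm.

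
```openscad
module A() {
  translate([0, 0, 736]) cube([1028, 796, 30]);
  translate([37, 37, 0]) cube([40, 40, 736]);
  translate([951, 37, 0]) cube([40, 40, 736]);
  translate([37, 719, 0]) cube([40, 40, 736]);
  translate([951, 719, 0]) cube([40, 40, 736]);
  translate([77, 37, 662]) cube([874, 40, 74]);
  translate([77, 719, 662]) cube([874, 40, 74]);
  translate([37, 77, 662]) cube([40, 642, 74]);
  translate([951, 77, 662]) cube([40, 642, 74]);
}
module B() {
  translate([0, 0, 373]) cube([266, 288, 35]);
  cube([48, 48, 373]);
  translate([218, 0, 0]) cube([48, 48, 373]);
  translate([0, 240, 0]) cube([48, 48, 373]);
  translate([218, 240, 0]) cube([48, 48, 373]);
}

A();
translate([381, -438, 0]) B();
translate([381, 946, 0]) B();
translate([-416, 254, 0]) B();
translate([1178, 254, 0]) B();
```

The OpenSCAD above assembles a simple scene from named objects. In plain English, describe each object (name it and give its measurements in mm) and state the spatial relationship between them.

A is a rectangular dining table. The top is 1028×796×30 mm with its upper surface at z = 766 mm. It stands on four 40×40 mm square legs, each inset 37 mm from the nearest pair of top edges, running from the floor to the underside of the top. Four apron rails, 40 mm thick and 74 mm tall, run between adjacent legs with their top edges flush with the underside of the top and their outer faces flush with the legs' outer faces.

B is a simple wooden stool: a rectangular seat 266 mm (x) by 288 mm (y), 35 mm thick, top face at z = 408 mm, on four square legs, each 48×48 mm in cross-section. The legs rest on z = 0, each flush with a corner of the seat.

Four stools sit around the table at the −y, +y, −x, +x sides.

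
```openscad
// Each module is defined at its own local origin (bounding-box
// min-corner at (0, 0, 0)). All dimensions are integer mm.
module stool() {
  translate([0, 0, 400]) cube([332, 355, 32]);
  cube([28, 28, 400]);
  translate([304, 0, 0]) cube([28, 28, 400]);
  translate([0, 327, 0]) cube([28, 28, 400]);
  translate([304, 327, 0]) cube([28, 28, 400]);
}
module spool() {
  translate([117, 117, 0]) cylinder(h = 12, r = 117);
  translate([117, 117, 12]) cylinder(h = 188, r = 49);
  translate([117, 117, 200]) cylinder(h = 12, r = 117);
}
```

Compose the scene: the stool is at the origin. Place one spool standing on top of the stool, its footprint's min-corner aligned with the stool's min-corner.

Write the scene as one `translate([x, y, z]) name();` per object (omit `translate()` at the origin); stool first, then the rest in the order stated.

stool();
translate([0, 0, 432]) spool();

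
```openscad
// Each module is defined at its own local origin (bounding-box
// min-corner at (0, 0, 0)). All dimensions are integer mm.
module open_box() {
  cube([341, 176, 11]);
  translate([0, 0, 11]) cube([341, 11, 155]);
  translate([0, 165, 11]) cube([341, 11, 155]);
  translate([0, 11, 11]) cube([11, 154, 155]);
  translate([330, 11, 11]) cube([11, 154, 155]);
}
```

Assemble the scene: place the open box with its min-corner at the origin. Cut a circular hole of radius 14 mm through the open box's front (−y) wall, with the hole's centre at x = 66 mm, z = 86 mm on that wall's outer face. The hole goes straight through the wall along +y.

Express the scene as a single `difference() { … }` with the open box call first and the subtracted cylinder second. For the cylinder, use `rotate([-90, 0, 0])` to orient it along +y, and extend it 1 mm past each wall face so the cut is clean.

difference() {
  open_box();
  translate([66, -1, 86]) rotate([-90, 0, 0]) cylinder(h = 13, r = 14);
}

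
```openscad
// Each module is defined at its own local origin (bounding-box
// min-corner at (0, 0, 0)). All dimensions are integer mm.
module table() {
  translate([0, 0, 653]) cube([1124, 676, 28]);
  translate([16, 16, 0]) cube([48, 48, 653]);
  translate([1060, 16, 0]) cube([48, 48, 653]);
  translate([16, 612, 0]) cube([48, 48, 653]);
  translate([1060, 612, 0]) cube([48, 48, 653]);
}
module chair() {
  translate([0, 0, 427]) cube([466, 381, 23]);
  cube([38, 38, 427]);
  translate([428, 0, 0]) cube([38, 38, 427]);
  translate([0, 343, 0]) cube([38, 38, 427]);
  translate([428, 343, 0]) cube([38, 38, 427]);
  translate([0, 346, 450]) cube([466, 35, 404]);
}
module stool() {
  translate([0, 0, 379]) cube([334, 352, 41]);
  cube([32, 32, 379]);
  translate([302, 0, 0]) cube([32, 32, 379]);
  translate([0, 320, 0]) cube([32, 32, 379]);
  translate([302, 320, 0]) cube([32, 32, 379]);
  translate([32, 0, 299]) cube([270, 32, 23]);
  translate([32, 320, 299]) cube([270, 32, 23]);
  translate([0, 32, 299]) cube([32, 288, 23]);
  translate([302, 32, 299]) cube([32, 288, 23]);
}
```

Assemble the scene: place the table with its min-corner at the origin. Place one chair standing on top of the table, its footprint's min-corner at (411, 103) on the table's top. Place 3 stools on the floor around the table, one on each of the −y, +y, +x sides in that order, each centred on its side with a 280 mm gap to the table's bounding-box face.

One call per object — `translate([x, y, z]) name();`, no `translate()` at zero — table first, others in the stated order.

table();
translate([411, 103, 681]) chair();
translate([395, -632, 0]) stool();
translate([395, 956, 0]) stool();
translate([1404, 162, 0]) stool();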